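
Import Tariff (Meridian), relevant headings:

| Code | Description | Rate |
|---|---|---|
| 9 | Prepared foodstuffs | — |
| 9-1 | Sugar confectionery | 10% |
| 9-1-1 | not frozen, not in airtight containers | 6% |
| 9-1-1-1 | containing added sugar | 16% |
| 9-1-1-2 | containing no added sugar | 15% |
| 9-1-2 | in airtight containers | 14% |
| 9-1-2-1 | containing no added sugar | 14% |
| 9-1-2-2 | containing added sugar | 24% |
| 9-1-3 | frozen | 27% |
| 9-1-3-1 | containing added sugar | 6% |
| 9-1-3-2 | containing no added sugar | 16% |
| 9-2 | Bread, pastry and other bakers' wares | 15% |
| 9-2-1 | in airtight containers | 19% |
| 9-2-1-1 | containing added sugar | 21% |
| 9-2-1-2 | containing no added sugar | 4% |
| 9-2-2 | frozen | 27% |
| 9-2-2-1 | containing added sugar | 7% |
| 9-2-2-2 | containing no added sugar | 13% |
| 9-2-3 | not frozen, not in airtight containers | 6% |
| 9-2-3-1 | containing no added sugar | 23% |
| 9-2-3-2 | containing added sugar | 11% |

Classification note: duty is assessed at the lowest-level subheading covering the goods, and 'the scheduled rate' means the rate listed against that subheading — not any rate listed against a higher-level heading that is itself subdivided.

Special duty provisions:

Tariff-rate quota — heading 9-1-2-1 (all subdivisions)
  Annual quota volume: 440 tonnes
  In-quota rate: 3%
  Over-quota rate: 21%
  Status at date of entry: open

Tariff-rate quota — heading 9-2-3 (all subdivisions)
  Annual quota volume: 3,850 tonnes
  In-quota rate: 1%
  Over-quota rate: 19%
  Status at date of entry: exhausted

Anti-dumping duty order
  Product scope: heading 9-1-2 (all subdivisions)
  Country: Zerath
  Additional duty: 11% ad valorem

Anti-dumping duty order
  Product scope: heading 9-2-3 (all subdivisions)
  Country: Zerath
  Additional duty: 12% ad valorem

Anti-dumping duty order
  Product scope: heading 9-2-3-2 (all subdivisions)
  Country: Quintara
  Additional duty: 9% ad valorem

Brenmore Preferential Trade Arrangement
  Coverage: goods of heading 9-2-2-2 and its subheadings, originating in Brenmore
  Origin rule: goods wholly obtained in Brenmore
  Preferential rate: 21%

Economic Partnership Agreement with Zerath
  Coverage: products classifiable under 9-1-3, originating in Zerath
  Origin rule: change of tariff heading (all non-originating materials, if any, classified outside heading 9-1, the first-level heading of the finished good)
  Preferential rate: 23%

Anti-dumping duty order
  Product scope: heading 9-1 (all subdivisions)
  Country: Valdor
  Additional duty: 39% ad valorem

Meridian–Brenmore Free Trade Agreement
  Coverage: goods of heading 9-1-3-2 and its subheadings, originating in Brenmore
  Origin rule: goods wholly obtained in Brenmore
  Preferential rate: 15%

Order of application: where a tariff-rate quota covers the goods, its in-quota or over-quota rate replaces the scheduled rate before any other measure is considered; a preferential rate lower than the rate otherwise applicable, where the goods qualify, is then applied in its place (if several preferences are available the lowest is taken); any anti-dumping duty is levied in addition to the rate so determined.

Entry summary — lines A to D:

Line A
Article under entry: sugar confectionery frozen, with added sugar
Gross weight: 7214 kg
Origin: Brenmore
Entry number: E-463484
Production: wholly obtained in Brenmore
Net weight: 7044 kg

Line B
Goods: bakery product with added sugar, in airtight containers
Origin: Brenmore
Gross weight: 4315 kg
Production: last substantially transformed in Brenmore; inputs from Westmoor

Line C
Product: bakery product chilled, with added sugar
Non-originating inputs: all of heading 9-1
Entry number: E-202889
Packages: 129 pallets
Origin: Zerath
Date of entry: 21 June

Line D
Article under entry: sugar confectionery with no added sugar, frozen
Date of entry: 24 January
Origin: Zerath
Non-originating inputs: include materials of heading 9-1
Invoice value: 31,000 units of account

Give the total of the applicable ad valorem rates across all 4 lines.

Line A: sugar confectionery → 9-1; frozen → 9-1-3; with added sugar → 9-1-3-1. Scheduled 6%. Brenmore agreement on 9-2-2-2: 9-1-3-1 not covered; Brenmore agreement on 9-1-3-2: 9-1-3-1 not covered. → 6%.
Line B: bakery product → 9-2; in airtight containers → 9-2-1; with added sugar → 9-2-1-1. Scheduled 21%. Brenmore agreement on 9-2-2-2: 9-2-1-1 not covered; Brenmore agreement on 9-1-3-2: 9-2-1-1 not covered. → 21%.
Line C: bakery product → 9-2; chilled → 9-2-3; with added sugar → 9-2-3-2. Scheduled 11%. quota on 9-2-3 exhausted → over-quota 19%; Zerath agreement on 9-1-3: 9-2-3-2 not covered; anti-dumping (Zerath, 9-2-3): +12%; total 19% + 12% = 31%. → 31%.
Line D: sugar confectionery → 9-1; frozen → 9-1-3; with no added sugar → 9-1-3-2. Scheduled 16%. Zerath agreement on 9-1-3: CTH not met. → 16%.
Sum: 6% + 21% + 31% + 16% = 74%.

74%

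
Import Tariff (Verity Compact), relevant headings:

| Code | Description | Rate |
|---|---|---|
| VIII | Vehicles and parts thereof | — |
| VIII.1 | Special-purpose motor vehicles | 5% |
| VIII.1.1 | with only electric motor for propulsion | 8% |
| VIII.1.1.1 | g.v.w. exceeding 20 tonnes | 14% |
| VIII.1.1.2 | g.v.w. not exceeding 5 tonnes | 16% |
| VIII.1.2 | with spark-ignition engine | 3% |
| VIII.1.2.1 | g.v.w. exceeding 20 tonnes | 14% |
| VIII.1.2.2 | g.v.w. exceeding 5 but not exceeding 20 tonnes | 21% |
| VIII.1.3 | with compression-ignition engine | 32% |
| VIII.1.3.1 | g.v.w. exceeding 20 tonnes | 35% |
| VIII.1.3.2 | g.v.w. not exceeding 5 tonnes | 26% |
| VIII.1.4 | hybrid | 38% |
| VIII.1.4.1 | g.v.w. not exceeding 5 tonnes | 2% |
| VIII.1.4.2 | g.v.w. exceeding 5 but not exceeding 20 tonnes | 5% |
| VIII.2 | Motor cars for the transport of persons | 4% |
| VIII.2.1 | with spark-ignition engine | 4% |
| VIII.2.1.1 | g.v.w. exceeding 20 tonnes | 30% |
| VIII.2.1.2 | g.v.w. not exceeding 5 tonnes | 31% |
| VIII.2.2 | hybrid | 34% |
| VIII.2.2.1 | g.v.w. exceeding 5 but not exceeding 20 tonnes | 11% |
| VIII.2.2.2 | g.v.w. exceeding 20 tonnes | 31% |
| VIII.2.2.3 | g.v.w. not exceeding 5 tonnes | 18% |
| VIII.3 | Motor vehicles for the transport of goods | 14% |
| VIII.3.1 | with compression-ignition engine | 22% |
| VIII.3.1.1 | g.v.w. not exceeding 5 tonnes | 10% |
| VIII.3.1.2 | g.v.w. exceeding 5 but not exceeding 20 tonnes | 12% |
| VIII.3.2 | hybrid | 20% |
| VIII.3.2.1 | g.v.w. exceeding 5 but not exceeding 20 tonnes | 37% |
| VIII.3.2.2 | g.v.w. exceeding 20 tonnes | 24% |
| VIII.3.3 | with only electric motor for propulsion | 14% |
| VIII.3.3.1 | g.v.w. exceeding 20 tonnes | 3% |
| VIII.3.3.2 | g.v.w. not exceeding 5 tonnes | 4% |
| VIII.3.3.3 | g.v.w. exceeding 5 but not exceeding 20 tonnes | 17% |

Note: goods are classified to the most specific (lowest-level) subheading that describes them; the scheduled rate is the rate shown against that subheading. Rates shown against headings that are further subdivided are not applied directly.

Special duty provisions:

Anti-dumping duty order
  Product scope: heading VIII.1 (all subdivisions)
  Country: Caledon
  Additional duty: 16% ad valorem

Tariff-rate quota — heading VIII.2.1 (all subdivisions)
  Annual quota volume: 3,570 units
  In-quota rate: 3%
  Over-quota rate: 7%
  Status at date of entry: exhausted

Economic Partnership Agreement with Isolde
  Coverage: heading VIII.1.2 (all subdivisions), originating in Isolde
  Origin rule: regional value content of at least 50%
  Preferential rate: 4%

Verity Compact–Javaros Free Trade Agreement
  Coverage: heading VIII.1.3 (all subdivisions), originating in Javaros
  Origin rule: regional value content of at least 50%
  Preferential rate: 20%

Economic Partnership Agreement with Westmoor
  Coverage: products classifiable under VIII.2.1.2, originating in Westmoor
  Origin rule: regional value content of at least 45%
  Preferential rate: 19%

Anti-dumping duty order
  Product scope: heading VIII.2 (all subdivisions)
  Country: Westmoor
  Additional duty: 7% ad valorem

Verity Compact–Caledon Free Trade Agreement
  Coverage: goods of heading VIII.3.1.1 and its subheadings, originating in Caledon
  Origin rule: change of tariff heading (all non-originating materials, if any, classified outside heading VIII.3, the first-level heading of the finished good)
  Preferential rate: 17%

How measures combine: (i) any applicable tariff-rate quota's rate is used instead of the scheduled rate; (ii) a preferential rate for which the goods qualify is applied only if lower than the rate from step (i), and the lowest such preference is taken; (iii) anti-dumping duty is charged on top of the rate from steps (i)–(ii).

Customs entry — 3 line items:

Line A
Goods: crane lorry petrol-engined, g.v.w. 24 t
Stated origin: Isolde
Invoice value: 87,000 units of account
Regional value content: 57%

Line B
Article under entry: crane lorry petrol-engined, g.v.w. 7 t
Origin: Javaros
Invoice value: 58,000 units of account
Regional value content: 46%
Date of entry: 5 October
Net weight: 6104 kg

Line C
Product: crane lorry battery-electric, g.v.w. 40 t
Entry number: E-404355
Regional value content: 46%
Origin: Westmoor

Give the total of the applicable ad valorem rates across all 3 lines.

Line A: crane lorry → VIII.1; petrol-engined → VIII.1.2; g.v.w. 24 t → VIII.1.2.1. Scheduled 14%. Isolde agreement on VIII.1.2: RVC ≥ 50% → 4% available; preferential 4%. → 4%.
Line B: crane lorry → VIII.1; petrol-engined → VIII.1.2; g.v.w. 7 t → VIII.1.2.2. Scheduled 21%. Javaros agreement on VIII.1.3: VIII.1.2.2 not covered. → 21%.
Line C: crane lorry → VIII.1; battery-electric → VIII.1.1; g.v.w. 40 t → VIII.1.1.1. Scheduled 14%. Westmoor agreement on VIII.2.1.2: VIII.1.1.1 not covered. → 14%.
Sum: 4% + 21% + 14% = 39%.

39%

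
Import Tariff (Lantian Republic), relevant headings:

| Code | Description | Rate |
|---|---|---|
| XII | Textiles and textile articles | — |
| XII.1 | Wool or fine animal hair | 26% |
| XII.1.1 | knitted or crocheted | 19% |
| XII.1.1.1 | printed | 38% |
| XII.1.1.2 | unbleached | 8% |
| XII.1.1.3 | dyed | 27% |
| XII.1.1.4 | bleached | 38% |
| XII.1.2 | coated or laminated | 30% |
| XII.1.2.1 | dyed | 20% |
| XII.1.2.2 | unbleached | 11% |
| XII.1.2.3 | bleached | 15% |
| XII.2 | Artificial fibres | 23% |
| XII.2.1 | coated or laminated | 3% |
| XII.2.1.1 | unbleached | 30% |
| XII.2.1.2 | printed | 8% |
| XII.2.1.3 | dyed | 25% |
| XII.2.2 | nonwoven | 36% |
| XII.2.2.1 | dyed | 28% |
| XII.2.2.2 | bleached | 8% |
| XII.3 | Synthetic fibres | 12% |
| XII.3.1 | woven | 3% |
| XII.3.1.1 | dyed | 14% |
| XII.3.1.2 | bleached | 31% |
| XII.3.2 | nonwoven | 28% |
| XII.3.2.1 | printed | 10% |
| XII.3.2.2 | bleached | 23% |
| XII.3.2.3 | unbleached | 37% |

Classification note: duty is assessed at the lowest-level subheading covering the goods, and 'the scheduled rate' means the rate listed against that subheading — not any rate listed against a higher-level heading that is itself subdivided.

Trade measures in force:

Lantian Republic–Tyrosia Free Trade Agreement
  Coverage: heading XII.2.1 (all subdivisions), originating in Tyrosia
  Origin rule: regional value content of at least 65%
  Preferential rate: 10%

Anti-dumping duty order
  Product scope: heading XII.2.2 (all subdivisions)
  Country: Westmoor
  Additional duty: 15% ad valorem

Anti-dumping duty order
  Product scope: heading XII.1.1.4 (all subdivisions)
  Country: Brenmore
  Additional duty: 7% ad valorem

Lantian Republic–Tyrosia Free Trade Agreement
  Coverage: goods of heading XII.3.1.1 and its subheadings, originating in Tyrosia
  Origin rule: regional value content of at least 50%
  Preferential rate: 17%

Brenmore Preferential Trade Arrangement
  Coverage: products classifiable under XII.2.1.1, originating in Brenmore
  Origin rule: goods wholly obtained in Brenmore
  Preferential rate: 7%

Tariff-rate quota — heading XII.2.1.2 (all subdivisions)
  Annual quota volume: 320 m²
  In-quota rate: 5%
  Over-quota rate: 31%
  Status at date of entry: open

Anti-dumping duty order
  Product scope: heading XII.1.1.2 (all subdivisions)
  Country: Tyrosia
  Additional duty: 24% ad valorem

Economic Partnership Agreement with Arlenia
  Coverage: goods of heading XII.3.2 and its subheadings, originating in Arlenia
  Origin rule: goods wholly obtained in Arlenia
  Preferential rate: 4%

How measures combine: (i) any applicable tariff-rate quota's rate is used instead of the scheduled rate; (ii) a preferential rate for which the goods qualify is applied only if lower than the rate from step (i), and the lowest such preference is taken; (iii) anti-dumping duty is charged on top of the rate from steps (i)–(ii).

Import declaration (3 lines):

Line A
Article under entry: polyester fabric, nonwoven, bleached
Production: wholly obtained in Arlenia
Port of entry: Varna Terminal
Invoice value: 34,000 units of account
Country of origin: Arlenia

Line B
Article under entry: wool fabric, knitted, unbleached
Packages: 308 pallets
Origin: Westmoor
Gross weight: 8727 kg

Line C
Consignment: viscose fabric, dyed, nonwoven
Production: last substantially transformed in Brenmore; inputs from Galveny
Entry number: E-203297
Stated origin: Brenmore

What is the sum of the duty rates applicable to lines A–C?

40%

Line A: polyester → XII.3; nonwoven → XII.3.2; bleached → XII.3.2.2. Scheduled 23%. Arlenia agreement on XII.3.2: wholly obtained → 4% available; preferential 4%. → 4%.
Line B: wool → XII.1; knitted → XII.1.1; unbleached → XII.1.1.2. Scheduled 8%. No special measure applies. → 8%.
Line C: viscose → XII.2; nonwoven → XII.2.2; dyed → XII.2.2.1. Scheduled 28%. Brenmore agreement on XII.2.1.1: XII.2.2.1 not covered. → 28%.
Sum: 4% + 8% + 28% = 40%.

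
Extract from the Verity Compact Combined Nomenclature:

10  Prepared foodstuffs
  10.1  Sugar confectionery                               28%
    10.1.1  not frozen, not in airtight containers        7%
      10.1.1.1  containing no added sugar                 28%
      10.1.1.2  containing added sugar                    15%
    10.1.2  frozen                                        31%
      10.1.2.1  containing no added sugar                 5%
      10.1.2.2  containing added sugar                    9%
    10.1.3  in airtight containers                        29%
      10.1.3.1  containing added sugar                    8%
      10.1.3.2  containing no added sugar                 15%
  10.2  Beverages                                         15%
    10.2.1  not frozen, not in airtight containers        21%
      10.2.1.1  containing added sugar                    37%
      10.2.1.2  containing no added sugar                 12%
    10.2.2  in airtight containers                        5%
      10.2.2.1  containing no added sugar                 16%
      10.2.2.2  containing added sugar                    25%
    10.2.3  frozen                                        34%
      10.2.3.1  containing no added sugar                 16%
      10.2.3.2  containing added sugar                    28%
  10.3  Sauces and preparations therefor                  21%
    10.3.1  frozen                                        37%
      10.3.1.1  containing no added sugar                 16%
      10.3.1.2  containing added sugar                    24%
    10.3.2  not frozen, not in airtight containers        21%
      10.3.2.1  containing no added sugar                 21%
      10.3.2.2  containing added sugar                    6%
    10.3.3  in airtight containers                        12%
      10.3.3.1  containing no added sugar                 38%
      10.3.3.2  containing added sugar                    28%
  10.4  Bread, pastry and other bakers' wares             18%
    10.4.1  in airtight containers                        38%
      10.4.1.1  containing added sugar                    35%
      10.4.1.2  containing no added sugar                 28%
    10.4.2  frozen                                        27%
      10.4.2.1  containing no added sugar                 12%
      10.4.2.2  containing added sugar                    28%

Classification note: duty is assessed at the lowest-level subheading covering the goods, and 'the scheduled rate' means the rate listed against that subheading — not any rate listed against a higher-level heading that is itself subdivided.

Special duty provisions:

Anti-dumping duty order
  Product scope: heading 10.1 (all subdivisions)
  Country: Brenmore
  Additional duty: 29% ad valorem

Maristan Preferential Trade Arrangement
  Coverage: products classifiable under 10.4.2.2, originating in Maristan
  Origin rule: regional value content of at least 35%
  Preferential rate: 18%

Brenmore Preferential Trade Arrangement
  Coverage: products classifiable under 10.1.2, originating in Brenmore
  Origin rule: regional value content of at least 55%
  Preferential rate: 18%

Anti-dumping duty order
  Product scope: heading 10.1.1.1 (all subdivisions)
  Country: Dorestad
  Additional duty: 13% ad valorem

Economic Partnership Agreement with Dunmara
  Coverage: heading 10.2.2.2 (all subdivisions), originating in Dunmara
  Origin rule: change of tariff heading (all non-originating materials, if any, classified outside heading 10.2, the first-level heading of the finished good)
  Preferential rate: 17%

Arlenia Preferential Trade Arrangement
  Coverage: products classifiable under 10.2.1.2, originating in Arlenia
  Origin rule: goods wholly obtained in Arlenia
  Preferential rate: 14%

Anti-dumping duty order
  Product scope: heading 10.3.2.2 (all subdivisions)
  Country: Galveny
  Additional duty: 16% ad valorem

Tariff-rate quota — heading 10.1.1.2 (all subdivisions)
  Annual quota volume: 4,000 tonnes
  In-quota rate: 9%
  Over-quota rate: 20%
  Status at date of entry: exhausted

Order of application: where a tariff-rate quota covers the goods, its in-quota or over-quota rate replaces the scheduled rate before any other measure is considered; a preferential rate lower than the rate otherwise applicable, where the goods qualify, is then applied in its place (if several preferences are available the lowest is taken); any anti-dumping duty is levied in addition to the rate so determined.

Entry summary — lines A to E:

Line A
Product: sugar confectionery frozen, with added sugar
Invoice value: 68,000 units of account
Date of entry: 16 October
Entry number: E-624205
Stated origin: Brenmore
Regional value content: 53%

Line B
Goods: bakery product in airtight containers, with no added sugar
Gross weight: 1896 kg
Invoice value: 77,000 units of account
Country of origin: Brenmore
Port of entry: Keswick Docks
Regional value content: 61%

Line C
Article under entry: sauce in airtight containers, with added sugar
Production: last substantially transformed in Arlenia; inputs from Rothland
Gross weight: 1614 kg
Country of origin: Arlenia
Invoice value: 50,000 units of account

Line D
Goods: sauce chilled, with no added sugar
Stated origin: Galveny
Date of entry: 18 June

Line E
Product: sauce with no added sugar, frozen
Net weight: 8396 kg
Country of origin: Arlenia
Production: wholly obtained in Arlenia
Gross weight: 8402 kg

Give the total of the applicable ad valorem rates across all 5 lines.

Line A: sugar confectionery → 10.1; frozen → 10.1.2; with added sugar → 10.1.2.2. Scheduled 9%. Brenmore agreement on 10.1.2: RVC < 55%; anti-dumping (Brenmore, 10.1): +29%; total 9% + 29% = 38%. → 38%.
Line B: bakery product → 10.4; in airtight containers → 10.4.1; with no added sugar → 10.4.1.2. Scheduled 28%. Brenmore agreement on 10.1.2: 10.4.1.2 not covered. → 28%.
Line C: sauce → 10.3; in airtight containers → 10.3.3; with added sugar → 10.3.3.2. Scheduled 28%. Arlenia agreement on 10.2.1.2: 10.3.3.2 not covered. → 28%.
Line D: sauce → 10.3; chilled → 10.3.2; with no added sugar → 10.3.2.1. Scheduled 21%. No special measure applies. → 21%.
Line E: sauce → 10.3; frozen → 10.3.1; with no added sugar → 10.3.1.1. Scheduled 16%. Arlenia agreement on 10.2.1.2: 10.3.1.1 not covered. → 16%.
Sum: 38% + 28% + 28% + 21% + 16% = 131%.

131%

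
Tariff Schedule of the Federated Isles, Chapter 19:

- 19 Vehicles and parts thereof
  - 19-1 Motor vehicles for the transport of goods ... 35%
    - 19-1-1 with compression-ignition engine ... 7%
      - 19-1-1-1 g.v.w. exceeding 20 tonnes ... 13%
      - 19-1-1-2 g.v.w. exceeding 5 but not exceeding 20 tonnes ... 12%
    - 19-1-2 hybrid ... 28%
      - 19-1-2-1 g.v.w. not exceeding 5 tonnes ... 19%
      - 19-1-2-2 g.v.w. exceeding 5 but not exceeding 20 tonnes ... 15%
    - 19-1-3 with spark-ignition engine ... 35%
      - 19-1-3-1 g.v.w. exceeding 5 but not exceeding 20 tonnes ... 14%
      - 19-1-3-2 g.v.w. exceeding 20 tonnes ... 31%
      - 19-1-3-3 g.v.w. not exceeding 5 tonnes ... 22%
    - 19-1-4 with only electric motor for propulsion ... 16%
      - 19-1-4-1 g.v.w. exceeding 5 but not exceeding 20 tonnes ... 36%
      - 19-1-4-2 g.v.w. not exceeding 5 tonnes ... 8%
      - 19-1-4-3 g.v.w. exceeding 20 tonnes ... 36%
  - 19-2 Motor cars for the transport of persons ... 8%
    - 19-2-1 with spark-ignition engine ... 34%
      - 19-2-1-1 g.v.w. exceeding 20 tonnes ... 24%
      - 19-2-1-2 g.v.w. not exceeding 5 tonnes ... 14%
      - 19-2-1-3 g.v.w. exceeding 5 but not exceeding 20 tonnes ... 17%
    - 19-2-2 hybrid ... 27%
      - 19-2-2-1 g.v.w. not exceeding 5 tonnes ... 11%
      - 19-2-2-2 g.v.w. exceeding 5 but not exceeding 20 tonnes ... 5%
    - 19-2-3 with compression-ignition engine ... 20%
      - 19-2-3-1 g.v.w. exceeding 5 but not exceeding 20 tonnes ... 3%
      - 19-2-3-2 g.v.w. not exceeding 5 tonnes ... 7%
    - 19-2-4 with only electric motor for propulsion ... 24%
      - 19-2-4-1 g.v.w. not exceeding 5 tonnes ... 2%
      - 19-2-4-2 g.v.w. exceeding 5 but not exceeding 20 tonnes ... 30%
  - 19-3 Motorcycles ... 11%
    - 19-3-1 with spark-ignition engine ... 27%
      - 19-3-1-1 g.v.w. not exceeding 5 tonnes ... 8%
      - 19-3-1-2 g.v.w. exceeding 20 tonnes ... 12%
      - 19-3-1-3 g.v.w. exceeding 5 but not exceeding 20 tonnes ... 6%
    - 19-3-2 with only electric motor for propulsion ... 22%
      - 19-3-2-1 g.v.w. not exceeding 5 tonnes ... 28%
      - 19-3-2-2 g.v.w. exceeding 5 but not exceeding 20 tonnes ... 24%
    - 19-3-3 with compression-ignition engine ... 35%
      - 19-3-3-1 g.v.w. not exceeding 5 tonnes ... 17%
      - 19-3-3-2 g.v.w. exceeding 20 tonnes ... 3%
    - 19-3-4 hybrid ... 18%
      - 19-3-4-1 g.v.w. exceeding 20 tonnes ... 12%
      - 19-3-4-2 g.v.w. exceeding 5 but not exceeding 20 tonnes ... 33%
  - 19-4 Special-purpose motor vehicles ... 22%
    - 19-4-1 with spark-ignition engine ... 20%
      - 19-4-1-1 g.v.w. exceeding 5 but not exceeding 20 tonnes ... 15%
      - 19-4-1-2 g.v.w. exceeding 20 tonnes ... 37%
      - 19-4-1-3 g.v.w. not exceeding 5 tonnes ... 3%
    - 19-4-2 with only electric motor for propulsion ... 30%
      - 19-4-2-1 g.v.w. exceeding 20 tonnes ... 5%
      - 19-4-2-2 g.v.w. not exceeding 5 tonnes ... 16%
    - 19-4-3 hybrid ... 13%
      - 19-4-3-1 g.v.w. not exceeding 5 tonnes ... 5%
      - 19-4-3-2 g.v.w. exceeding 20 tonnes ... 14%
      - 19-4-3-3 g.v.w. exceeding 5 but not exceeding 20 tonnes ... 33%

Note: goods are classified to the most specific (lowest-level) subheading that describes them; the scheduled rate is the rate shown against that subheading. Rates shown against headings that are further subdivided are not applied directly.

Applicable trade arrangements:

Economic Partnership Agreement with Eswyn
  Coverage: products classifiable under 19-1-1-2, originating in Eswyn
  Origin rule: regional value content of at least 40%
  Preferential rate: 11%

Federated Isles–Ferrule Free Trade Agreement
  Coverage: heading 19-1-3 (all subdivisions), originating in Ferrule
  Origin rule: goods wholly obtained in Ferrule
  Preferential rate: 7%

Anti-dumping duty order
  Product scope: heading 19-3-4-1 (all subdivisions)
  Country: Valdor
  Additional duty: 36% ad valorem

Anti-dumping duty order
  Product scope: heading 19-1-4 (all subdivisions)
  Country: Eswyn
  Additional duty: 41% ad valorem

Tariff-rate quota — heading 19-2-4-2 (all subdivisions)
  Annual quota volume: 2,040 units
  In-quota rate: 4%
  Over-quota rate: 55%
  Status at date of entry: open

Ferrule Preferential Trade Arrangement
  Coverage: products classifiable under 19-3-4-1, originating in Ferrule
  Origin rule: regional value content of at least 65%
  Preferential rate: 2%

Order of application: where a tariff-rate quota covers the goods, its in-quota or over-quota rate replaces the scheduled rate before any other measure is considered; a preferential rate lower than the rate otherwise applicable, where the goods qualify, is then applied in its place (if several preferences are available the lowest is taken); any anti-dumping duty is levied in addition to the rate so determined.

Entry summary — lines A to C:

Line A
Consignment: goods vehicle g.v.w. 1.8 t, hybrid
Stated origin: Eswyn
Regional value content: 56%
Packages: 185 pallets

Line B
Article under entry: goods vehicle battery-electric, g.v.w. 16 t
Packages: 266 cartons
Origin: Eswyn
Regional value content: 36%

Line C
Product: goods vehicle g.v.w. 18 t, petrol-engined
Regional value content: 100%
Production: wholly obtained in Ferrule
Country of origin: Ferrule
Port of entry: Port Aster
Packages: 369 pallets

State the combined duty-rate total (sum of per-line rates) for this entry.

Line A: goods vehicle → 19-1; hybrid → 19-1-2; g.v.w. 1.8 t → 19-1-2-1. Scheduled 19%. Eswyn agreement on 19-1-1-2: 19-1-2-1 not covered. → 19%.
Line B: goods vehicle → 19-1; battery-electric → 19-1-4; g.v.w. 16 t → 19-1-4-1. Scheduled 36%. Eswyn agreement on 19-1-1-2: 19-1-4-1 not covered; anti-dumping (Eswyn, 19-1-4): +41%; total 36% + 41% = 77%. → 77%.
Line C: goods vehicle → 19-1; petrol-engined → 19-1-3; g.v.w. 18 t → 19-1-3-1. Scheduled 14%. Ferrule agreement on 19-1-3: wholly obtained → 7% available; Ferrule agreement on 19-3-4-1: 19-1-3-1 not covered; preferential 7%. → 7%.
Sum: 19% + 77% + 7% = 103%.

103%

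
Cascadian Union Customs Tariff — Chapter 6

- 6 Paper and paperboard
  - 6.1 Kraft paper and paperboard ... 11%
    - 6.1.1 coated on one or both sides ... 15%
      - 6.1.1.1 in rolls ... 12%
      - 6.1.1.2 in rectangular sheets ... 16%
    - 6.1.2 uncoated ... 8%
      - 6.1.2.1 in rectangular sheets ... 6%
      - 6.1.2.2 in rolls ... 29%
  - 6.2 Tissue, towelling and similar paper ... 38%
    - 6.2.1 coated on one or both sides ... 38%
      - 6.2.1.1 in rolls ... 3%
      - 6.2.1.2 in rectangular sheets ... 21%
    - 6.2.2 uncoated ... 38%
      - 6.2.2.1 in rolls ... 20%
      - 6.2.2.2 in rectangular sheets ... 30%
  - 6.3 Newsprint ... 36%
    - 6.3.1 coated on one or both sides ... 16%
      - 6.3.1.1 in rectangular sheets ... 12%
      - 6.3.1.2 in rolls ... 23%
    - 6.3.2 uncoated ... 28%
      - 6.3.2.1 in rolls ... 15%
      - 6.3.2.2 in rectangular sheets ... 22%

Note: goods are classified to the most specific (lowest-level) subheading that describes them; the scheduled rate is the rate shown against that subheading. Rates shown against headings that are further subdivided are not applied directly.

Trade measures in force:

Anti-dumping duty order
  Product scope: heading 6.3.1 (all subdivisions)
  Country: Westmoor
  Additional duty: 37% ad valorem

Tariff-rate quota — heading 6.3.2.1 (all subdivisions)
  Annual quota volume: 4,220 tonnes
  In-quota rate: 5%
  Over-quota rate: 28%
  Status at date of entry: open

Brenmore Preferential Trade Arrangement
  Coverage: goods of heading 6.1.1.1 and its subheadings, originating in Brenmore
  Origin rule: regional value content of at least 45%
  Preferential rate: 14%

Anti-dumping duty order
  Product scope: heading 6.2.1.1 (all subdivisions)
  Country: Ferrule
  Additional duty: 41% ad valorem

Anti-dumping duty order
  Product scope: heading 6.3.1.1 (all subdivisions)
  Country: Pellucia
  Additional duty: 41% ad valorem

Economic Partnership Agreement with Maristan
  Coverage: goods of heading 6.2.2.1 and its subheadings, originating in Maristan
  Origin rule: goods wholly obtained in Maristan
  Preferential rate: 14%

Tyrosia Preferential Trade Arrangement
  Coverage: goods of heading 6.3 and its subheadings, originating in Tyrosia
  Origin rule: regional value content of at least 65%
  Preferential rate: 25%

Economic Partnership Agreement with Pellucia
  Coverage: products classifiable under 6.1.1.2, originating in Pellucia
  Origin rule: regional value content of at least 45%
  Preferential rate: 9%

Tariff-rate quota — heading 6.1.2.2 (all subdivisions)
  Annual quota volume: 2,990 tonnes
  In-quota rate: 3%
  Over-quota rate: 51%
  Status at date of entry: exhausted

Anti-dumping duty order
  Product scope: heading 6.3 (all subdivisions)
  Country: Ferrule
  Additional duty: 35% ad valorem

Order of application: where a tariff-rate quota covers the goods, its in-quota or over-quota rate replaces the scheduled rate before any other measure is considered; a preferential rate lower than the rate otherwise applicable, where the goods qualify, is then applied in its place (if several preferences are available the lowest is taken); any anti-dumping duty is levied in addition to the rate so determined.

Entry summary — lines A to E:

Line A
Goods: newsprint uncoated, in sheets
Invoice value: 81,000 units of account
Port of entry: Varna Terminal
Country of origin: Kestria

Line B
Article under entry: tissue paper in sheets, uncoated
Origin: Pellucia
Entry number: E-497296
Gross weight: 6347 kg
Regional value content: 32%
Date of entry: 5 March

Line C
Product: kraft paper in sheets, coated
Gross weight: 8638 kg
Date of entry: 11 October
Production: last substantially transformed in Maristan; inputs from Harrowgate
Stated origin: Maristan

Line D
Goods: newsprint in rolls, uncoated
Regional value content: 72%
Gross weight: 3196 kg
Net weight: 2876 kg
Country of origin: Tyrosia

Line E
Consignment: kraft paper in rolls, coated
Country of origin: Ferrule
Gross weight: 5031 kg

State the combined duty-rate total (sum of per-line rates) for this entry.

Line A: newsprint → 6.3; uncoated → 6.3.2; in sheets → 6.3.2.2. Scheduled 22%. No special measure applies. → 22%.
Line B: tissue paper → 6.2; uncoated → 6.2.2; in sheets → 6.2.2.2. Scheduled 30%. Pellucia agreement on 6.1.1.2: 6.2.2.2 not covered. → 30%.
Line C: kraft paper → 6.1; coated → 6.1.1; in sheets → 6.1.1.2. Scheduled 16%. Maristan agreement on 6.2.2.1: 6.1.1.2 not covered. → 16%.
Line D: newsprint → 6.3; uncoated → 6.3.2; in rolls → 6.3.2.1. Scheduled 15%. quota on 6.3.2.1 open → in-quota 5%; Tyrosia agreement on 6.3: RVC ≥ 65% → 25% available; preference 25% not lower than 5% → no reduction. → 5%.
Line E: kraft paper → 6.1; coated → 6.1.1; in rolls → 6.1.1.1. Scheduled 12%. No special measure applies. → 12%.
Sum: 22% + 30% + 16% + 5% + 12% = 85%.

85%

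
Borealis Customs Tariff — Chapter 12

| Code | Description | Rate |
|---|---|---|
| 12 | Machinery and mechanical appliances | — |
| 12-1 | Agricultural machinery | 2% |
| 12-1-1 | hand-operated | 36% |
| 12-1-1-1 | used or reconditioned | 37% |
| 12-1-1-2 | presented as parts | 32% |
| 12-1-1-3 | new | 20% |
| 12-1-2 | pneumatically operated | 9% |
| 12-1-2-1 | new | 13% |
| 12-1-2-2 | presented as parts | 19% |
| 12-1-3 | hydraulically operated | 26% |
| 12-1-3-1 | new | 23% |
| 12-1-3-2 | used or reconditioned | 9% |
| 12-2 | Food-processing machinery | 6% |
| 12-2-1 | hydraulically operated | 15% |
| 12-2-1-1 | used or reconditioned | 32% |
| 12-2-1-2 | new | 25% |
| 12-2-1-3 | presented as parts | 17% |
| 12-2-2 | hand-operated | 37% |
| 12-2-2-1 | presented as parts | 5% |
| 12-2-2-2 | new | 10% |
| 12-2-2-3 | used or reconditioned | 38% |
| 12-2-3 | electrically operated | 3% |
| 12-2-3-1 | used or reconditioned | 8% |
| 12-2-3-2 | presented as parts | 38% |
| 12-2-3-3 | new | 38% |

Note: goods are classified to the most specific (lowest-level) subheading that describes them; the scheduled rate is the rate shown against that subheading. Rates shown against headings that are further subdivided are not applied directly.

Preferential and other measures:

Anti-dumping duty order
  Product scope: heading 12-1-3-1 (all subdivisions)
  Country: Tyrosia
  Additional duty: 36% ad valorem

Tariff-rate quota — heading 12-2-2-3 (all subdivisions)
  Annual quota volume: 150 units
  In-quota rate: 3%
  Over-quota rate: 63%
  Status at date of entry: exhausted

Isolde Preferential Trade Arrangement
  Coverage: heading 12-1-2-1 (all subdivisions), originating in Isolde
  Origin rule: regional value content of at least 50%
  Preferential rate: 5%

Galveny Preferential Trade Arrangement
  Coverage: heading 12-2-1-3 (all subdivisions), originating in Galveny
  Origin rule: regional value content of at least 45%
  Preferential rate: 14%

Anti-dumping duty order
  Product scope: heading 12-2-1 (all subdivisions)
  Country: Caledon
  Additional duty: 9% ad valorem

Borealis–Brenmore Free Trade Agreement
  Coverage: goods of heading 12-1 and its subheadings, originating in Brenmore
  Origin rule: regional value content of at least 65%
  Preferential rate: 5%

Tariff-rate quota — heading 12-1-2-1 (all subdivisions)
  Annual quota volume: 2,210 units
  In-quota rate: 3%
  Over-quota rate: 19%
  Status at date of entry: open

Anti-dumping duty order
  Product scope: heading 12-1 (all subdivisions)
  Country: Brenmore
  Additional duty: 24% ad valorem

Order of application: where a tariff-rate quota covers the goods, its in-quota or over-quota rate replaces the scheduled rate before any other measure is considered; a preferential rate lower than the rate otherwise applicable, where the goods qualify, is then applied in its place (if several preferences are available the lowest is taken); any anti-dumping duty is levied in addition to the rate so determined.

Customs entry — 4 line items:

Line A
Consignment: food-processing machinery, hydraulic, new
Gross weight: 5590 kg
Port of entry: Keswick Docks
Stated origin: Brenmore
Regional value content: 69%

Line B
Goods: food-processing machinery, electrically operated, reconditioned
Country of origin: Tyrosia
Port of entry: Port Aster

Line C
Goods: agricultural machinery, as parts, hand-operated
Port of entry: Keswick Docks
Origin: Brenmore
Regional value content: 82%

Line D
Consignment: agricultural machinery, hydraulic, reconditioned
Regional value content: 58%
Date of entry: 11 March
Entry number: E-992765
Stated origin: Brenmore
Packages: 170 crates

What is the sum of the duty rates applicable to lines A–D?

Line A: food-processing → 12-2; hydraulic → 12-2-1; new → 12-2-1-2. Scheduled 25%. Brenmore agreement on 12-1: 12-2-1-2 not covered. → 25%.
Line B: food-processing → 12-2; electrically operated → 12-2-3; reconditioned → 12-2-3-1. Scheduled 8%. No special measure applies. → 8%.
Line C: agricultural → 12-1; hand-operated → 12-1-1; as parts → 12-1-1-2. Scheduled 32%. Brenmore agreement on 12-1: RVC ≥ 65% → 5% available; preferential 5%; anti-dumping (Brenmore, 12-1): +24%; total 5% + 24% = 29%. → 29%.
Line D: agricultural → 12-1; hydraulic → 12-1-3; reconditioned → 12-1-3-2. Scheduled 9%. Brenmore agreement on 12-1: RVC < 65%; anti-dumping (Brenmore, 12-1): +24%; total 9% + 24% = 33%. → 33%.
Sum: 25% + 8% + 29% + 33% = 95%.

95%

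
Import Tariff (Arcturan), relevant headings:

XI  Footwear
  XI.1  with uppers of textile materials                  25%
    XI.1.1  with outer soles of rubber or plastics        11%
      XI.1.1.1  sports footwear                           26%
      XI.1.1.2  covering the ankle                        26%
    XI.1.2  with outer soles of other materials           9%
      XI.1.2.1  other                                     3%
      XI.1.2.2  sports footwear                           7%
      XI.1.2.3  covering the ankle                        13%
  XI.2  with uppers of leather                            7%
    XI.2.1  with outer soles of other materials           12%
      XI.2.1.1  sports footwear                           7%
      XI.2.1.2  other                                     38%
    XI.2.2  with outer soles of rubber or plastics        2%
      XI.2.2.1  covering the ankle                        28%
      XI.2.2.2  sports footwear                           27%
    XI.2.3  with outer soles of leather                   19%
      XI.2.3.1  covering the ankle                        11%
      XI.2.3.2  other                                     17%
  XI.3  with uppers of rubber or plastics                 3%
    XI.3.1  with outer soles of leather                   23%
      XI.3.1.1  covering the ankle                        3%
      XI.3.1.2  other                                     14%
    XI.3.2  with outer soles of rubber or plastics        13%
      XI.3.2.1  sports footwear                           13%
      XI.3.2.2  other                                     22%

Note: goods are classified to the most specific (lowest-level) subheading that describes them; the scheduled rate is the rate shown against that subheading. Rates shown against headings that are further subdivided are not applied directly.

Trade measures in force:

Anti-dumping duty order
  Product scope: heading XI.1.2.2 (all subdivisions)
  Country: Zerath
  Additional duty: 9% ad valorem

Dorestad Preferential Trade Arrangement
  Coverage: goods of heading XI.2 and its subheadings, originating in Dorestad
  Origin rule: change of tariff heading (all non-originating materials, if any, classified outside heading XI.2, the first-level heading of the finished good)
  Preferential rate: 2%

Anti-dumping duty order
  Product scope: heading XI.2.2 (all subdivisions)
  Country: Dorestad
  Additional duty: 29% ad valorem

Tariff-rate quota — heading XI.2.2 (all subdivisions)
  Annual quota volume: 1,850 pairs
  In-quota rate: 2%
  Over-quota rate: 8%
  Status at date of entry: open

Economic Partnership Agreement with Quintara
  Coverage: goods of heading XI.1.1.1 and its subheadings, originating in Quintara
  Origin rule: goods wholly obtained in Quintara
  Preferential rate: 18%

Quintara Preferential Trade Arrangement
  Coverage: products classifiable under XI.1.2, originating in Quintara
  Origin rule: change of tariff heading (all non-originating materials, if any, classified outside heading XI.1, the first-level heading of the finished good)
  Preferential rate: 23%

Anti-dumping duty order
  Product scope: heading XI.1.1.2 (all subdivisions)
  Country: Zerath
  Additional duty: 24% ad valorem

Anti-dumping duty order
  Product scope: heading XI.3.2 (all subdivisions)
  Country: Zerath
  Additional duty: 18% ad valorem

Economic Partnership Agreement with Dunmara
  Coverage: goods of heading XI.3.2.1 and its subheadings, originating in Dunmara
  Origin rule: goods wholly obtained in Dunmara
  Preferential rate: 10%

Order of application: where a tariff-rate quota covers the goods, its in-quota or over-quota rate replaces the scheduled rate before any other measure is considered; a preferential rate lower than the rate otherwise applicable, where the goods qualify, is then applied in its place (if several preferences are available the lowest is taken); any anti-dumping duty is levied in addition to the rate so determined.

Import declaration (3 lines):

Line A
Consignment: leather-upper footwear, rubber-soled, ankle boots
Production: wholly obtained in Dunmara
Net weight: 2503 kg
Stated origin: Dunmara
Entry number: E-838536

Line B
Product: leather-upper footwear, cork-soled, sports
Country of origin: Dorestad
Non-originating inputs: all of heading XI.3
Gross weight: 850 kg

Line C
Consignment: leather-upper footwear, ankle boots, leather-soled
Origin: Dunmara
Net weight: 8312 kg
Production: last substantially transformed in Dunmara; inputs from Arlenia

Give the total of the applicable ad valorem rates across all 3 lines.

Line A: leather-upper → XI.2; rubber-soled → XI.2.2; ankle boots → XI.2.2.1. Scheduled 28%. quota on XI.2.2 open → in-quota 2%; Dunmara agreement on XI.3.2.1: XI.2.2.1 not covered. → 2%.
Line B: leather-upper → XI.2; cork-soled → XI.2.1; sports → XI.2.1.1. Scheduled 7%. Dorestad agreement on XI.2: CTH met → 2% available; preferential 2%. → 2%.
Line C: leather-upper → XI.2; leather-soled → XI.2.3; ankle boots → XI.2.3.1. Scheduled 11%. Dunmara agreement on XI.3.2.1: XI.2.3.1 not covered. → 11%.
Sum: 2% + 2% + 11% = 15%.

15%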